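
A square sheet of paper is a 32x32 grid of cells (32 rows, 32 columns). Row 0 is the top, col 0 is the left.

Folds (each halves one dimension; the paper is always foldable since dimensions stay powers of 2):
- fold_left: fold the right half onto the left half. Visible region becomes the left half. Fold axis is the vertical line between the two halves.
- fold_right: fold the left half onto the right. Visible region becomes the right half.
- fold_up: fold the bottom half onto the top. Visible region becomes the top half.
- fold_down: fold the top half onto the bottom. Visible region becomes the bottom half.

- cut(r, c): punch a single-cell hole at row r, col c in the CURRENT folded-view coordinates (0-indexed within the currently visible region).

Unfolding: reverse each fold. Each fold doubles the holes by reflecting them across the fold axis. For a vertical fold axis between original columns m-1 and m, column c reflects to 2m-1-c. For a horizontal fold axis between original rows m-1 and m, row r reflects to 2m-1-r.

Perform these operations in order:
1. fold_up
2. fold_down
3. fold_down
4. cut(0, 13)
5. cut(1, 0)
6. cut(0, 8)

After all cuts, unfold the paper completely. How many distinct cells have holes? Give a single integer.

Answer: 24

Derivation:
Op 1 fold_up: fold axis h@16; visible region now rows[0,16) x cols[0,32) = 16x32
Op 2 fold_down: fold axis h@8; visible region now rows[8,16) x cols[0,32) = 8x32
Op 3 fold_down: fold axis h@12; visible region now rows[12,16) x cols[0,32) = 4x32
Op 4 cut(0, 13): punch at orig (12,13); cuts so far [(12, 13)]; region rows[12,16) x cols[0,32) = 4x32
Op 5 cut(1, 0): punch at orig (13,0); cuts so far [(12, 13), (13, 0)]; region rows[12,16) x cols[0,32) = 4x32
Op 6 cut(0, 8): punch at orig (12,8); cuts so far [(12, 8), (12, 13), (13, 0)]; region rows[12,16) x cols[0,32) = 4x32
Unfold 1 (reflect across h@12): 6 holes -> [(10, 0), (11, 8), (11, 13), (12, 8), (12, 13), (13, 0)]
Unfold 2 (reflect across h@8): 12 holes -> [(2, 0), (3, 8), (3, 13), (4, 8), (4, 13), (5, 0), (10, 0), (11, 8), (11, 13), (12, 8), (12, 13), (13, 0)]
Unfold 3 (reflect across h@16): 24 holes -> [(2, 0), (3, 8), (3, 13), (4, 8), (4, 13), (5, 0), (10, 0), (11, 8), (11, 13), (12, 8), (12, 13), (13, 0), (18, 0), (19, 8), (19, 13), (20, 8), (20, 13), (21, 0), (26, 0), (27, 8), (27, 13), (28, 8), (28, 13), (29, 0)]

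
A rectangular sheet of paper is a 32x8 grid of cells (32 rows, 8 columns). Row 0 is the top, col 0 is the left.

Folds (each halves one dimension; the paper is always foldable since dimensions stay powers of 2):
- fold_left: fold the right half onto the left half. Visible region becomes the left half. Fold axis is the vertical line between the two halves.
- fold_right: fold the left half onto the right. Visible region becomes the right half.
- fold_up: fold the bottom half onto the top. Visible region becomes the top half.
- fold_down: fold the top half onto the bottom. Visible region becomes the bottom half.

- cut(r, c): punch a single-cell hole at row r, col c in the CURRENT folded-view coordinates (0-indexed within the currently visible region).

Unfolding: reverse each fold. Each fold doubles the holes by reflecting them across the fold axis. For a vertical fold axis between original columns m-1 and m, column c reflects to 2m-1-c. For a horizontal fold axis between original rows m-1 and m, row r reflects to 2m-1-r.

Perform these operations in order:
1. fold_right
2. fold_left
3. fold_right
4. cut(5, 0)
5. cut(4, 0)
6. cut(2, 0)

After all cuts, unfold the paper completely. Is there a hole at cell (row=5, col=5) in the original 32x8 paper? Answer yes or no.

Op 1 fold_right: fold axis v@4; visible region now rows[0,32) x cols[4,8) = 32x4
Op 2 fold_left: fold axis v@6; visible region now rows[0,32) x cols[4,6) = 32x2
Op 3 fold_right: fold axis v@5; visible region now rows[0,32) x cols[5,6) = 32x1
Op 4 cut(5, 0): punch at orig (5,5); cuts so far [(5, 5)]; region rows[0,32) x cols[5,6) = 32x1
Op 5 cut(4, 0): punch at orig (4,5); cuts so far [(4, 5), (5, 5)]; region rows[0,32) x cols[5,6) = 32x1
Op 6 cut(2, 0): punch at orig (2,5); cuts so far [(2, 5), (4, 5), (5, 5)]; region rows[0,32) x cols[5,6) = 32x1
Unfold 1 (reflect across v@5): 6 holes -> [(2, 4), (2, 5), (4, 4), (4, 5), (5, 4), (5, 5)]
Unfold 2 (reflect across v@6): 12 holes -> [(2, 4), (2, 5), (2, 6), (2, 7), (4, 4), (4, 5), (4, 6), (4, 7), (5, 4), (5, 5), (5, 6), (5, 7)]
Unfold 3 (reflect across v@4): 24 holes -> [(2, 0), (2, 1), (2, 2), (2, 3), (2, 4), (2, 5), (2, 6), (2, 7), (4, 0), (4, 1), (4, 2), (4, 3), (4, 4), (4, 5), (4, 6), (4, 7), (5, 0), (5, 1), (5, 2), (5, 3), (5, 4), (5, 5), (5, 6), (5, 7)]
Holes: [(2, 0), (2, 1), (2, 2), (2, 3), (2, 4), (2, 5), (2, 6), (2, 7), (4, 0), (4, 1), (4, 2), (4, 3), (4, 4), (4, 5), (4, 6), (4, 7), (5, 0), (5, 1), (5, 2), (5, 3), (5, 4), (5, 5), (5, 6), (5, 7)]

Answer: yes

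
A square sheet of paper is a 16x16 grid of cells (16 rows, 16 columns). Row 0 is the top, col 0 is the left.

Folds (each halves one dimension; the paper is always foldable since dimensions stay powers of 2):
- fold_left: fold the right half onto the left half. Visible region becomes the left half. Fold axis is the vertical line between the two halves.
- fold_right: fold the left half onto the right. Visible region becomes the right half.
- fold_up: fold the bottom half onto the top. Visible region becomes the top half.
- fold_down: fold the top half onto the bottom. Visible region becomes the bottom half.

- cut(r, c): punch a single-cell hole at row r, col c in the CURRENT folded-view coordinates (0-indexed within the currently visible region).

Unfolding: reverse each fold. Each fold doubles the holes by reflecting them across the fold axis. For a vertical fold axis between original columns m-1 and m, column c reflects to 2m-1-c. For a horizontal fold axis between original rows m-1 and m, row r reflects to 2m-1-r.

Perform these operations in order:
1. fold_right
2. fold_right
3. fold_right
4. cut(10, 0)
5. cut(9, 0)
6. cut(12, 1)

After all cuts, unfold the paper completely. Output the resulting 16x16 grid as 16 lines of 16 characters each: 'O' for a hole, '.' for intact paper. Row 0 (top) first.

Answer: ................
................
................
................
................
................
................
................
................
.OO..OO..OO..OO.
.OO..OO..OO..OO.
................
O..OO..OO..OO..O
................
................
................

Derivation:
Op 1 fold_right: fold axis v@8; visible region now rows[0,16) x cols[8,16) = 16x8
Op 2 fold_right: fold axis v@12; visible region now rows[0,16) x cols[12,16) = 16x4
Op 3 fold_right: fold axis v@14; visible region now rows[0,16) x cols[14,16) = 16x2
Op 4 cut(10, 0): punch at orig (10,14); cuts so far [(10, 14)]; region rows[0,16) x cols[14,16) = 16x2
Op 5 cut(9, 0): punch at orig (9,14); cuts so far [(9, 14), (10, 14)]; region rows[0,16) x cols[14,16) = 16x2
Op 6 cut(12, 1): punch at orig (12,15); cuts so far [(9, 14), (10, 14), (12, 15)]; region rows[0,16) x cols[14,16) = 16x2
Unfold 1 (reflect across v@14): 6 holes -> [(9, 13), (9, 14), (10, 13), (10, 14), (12, 12), (12, 15)]
Unfold 2 (reflect across v@12): 12 holes -> [(9, 9), (9, 10), (9, 13), (9, 14), (10, 9), (10, 10), (10, 13), (10, 14), (12, 8), (12, 11), (12, 12), (12, 15)]
Unfold 3 (reflect across v@8): 24 holes -> [(9, 1), (9, 2), (9, 5), (9, 6), (9, 9), (9, 10), (9, 13), (9, 14), (10, 1), (10, 2), (10, 5), (10, 6), (10, 9), (10, 10), (10, 13), (10, 14), (12, 0), (12, 3), (12, 4), (12, 7), (12, 8), (12, 11), (12, 12), (12, 15)]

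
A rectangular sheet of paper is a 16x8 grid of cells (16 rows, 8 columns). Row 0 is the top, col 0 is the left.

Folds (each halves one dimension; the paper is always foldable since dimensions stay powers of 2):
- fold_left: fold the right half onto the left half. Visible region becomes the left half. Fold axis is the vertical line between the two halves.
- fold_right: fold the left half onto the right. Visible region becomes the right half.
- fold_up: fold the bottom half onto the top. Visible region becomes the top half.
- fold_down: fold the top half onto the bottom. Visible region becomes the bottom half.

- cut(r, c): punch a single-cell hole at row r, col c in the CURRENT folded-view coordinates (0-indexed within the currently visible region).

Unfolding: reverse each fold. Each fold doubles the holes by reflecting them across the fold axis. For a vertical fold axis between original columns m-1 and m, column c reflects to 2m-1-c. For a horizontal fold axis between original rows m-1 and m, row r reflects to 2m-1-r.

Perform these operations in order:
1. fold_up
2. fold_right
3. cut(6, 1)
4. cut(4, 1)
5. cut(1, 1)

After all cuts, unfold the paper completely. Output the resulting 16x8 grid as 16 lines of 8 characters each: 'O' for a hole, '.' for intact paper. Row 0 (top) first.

Op 1 fold_up: fold axis h@8; visible region now rows[0,8) x cols[0,8) = 8x8
Op 2 fold_right: fold axis v@4; visible region now rows[0,8) x cols[4,8) = 8x4
Op 3 cut(6, 1): punch at orig (6,5); cuts so far [(6, 5)]; region rows[0,8) x cols[4,8) = 8x4
Op 4 cut(4, 1): punch at orig (4,5); cuts so far [(4, 5), (6, 5)]; region rows[0,8) x cols[4,8) = 8x4
Op 5 cut(1, 1): punch at orig (1,5); cuts so far [(1, 5), (4, 5), (6, 5)]; region rows[0,8) x cols[4,8) = 8x4
Unfold 1 (reflect across v@4): 6 holes -> [(1, 2), (1, 5), (4, 2), (4, 5), (6, 2), (6, 5)]
Unfold 2 (reflect across h@8): 12 holes -> [(1, 2), (1, 5), (4, 2), (4, 5), (6, 2), (6, 5), (9, 2), (9, 5), (11, 2), (11, 5), (14, 2), (14, 5)]

Answer: ........
..O..O..
........
........
..O..O..
........
..O..O..
........
........
..O..O..
........
..O..O..
........
........
..O..O..
........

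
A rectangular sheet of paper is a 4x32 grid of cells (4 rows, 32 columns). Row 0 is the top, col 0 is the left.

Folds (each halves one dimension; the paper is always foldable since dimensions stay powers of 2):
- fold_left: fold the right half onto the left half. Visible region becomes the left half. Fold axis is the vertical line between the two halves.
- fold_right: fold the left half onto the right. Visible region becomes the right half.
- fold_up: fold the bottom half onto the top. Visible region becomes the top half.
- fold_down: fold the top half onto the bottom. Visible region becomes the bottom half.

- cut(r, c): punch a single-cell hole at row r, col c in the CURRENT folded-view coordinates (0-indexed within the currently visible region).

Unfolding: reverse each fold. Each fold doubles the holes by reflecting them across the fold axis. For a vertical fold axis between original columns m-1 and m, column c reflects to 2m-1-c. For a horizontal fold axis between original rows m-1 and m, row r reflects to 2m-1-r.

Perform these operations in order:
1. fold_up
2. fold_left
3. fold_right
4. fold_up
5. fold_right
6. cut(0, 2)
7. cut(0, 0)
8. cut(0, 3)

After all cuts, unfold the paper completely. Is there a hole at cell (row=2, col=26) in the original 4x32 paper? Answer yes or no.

Op 1 fold_up: fold axis h@2; visible region now rows[0,2) x cols[0,32) = 2x32
Op 2 fold_left: fold axis v@16; visible region now rows[0,2) x cols[0,16) = 2x16
Op 3 fold_right: fold axis v@8; visible region now rows[0,2) x cols[8,16) = 2x8
Op 4 fold_up: fold axis h@1; visible region now rows[0,1) x cols[8,16) = 1x8
Op 5 fold_right: fold axis v@12; visible region now rows[0,1) x cols[12,16) = 1x4
Op 6 cut(0, 2): punch at orig (0,14); cuts so far [(0, 14)]; region rows[0,1) x cols[12,16) = 1x4
Op 7 cut(0, 0): punch at orig (0,12); cuts so far [(0, 12), (0, 14)]; region rows[0,1) x cols[12,16) = 1x4
Op 8 cut(0, 3): punch at orig (0,15); cuts so far [(0, 12), (0, 14), (0, 15)]; region rows[0,1) x cols[12,16) = 1x4
Unfold 1 (reflect across v@12): 6 holes -> [(0, 8), (0, 9), (0, 11), (0, 12), (0, 14), (0, 15)]
Unfold 2 (reflect across h@1): 12 holes -> [(0, 8), (0, 9), (0, 11), (0, 12), (0, 14), (0, 15), (1, 8), (1, 9), (1, 11), (1, 12), (1, 14), (1, 15)]
Unfold 3 (reflect across v@8): 24 holes -> [(0, 0), (0, 1), (0, 3), (0, 4), (0, 6), (0, 7), (0, 8), (0, 9), (0, 11), (0, 12), (0, 14), (0, 15), (1, 0), (1, 1), (1, 3), (1, 4), (1, 6), (1, 7), (1, 8), (1, 9), (1, 11), (1, 12), (1, 14), (1, 15)]
Unfold 4 (reflect across v@16): 48 holes -> [(0, 0), (0, 1), (0, 3), (0, 4), (0, 6), (0, 7), (0, 8), (0, 9), (0, 11), (0, 12), (0, 14), (0, 15), (0, 16), (0, 17), (0, 19), (0, 20), (0, 22), (0, 23), (0, 24), (0, 25), (0, 27), (0, 28), (0, 30), (0, 31), (1, 0), (1, 1), (1, 3), (1, 4), (1, 6), (1, 7), (1, 8), (1, 9), (1, 11), (1, 12), (1, 14), (1, 15), (1, 16), (1, 17), (1, 19), (1, 20), (1, 22), (1, 23), (1, 24), (1, 25), (1, 27), (1, 28), (1, 30), (1, 31)]
Unfold 5 (reflect across h@2): 96 holes -> [(0, 0), (0, 1), (0, 3), (0, 4), (0, 6), (0, 7), (0, 8), (0, 9), (0, 11), (0, 12), (0, 14), (0, 15), (0, 16), (0, 17), (0, 19), (0, 20), (0, 22), (0, 23), (0, 24), (0, 25), (0, 27), (0, 28), (0, 30), (0, 31), (1, 0), (1, 1), (1, 3), (1, 4), (1, 6), (1, 7), (1, 8), (1, 9), (1, 11), (1, 12), (1, 14), (1, 15), (1, 16), (1, 17), (1, 19), (1, 20), (1, 22), (1, 23), (1, 24), (1, 25), (1, 27), (1, 28), (1, 30), (1, 31), (2, 0), (2, 1), (2, 3), (2, 4), (2, 6), (2, 7), (2, 8), (2, 9), (2, 11), (2, 12), (2, 14), (2, 15), (2, 16), (2, 17), (2, 19), (2, 20), (2, 22), (2, 23), (2, 24), (2, 25), (2, 27), (2, 28), (2, 30), (2, 31), (3, 0), (3, 1), (3, 3), (3, 4), (3, 6), (3, 7), (3, 8), (3, 9), (3, 11), (3, 12), (3, 14), (3, 15), (3, 16), (3, 17), (3, 19), (3, 20), (3, 22), (3, 23), (3, 24), (3, 25), (3, 27), (3, 28), (3, 30), (3, 31)]
Holes: [(0, 0), (0, 1), (0, 3), (0, 4), (0, 6), (0, 7), (0, 8), (0, 9), (0, 11), (0, 12), (0, 14), (0, 15), (0, 16), (0, 17), (0, 19), (0, 20), (0, 22), (0, 23), (0, 24), (0, 25), (0, 27), (0, 28), (0, 30), (0, 31), (1, 0), (1, 1), (1, 3), (1, 4), (1, 6), (1, 7), (1, 8), (1, 9), (1, 11), (1, 12), (1, 14), (1, 15), (1, 16), (1, 17), (1, 19), (1, 20), (1, 22), (1, 23), (1, 24), (1, 25), (1, 27), (1, 28), (1, 30), (1, 31), (2, 0), (2, 1), (2, 3), (2, 4), (2, 6), (2, 7), (2, 8), (2, 9), (2, 11), (2, 12), (2, 14), (2, 15), (2, 16), (2, 17), (2, 19), (2, 20), (2, 22), (2, 23), (2, 24), (2, 25), (2, 27), (2, 28), (2, 30), (2, 31), (3, 0), (3, 1), (3, 3), (3, 4), (3, 6), (3, 7), (3, 8), (3, 9), (3, 11), (3, 12), (3, 14), (3, 15), (3, 16), (3, 17), (3, 19), (3, 20), (3, 22), (3, 23), (3, 24), (3, 25), (3, 27), (3, 28), (3, 30), (3, 31)]

Answer: no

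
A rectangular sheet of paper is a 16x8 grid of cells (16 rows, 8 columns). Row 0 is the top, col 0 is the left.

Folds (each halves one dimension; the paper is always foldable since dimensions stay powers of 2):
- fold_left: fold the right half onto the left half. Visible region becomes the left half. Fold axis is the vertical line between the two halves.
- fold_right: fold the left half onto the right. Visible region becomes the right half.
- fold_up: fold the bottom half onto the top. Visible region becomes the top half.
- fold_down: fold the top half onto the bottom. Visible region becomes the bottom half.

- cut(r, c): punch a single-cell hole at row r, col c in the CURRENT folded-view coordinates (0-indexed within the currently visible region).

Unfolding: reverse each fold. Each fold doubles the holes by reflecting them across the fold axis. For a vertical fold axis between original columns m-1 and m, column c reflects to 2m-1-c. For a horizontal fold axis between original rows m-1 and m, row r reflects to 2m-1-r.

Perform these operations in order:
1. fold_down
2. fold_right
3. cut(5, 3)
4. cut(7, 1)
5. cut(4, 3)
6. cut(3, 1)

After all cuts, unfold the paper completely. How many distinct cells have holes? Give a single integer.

Answer: 16

Derivation:
Op 1 fold_down: fold axis h@8; visible region now rows[8,16) x cols[0,8) = 8x8
Op 2 fold_right: fold axis v@4; visible region now rows[8,16) x cols[4,8) = 8x4
Op 3 cut(5, 3): punch at orig (13,7); cuts so far [(13, 7)]; region rows[8,16) x cols[4,8) = 8x4
Op 4 cut(7, 1): punch at orig (15,5); cuts so far [(13, 7), (15, 5)]; region rows[8,16) x cols[4,8) = 8x4
Op 5 cut(4, 3): punch at orig (12,7); cuts so far [(12, 7), (13, 7), (15, 5)]; region rows[8,16) x cols[4,8) = 8x4
Op 6 cut(3, 1): punch at orig (11,5); cuts so far [(11, 5), (12, 7), (13, 7), (15, 5)]; region rows[8,16) x cols[4,8) = 8x4
Unfold 1 (reflect across v@4): 8 holes -> [(11, 2), (11, 5), (12, 0), (12, 7), (13, 0), (13, 7), (15, 2), (15, 5)]
Unfold 2 (reflect across h@8): 16 holes -> [(0, 2), (0, 5), (2, 0), (2, 7), (3, 0), (3, 7), (4, 2), (4, 5), (11, 2), (11, 5), (12, 0), (12, 7), (13, 0), (13, 7), (15, 2), (15, 5)]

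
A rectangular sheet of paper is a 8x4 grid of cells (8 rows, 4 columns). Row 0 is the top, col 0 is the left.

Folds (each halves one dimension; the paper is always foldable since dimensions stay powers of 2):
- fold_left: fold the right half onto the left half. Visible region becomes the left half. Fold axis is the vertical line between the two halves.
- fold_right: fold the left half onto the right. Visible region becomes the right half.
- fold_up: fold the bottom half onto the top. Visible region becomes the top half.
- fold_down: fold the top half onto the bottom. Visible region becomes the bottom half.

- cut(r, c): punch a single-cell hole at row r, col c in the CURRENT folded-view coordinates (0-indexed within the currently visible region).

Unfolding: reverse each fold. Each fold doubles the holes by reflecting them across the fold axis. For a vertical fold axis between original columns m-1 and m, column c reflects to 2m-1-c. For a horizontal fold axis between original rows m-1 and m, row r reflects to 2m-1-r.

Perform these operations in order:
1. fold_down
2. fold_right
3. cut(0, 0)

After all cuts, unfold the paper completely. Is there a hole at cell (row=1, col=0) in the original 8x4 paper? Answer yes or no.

Op 1 fold_down: fold axis h@4; visible region now rows[4,8) x cols[0,4) = 4x4
Op 2 fold_right: fold axis v@2; visible region now rows[4,8) x cols[2,4) = 4x2
Op 3 cut(0, 0): punch at orig (4,2); cuts so far [(4, 2)]; region rows[4,8) x cols[2,4) = 4x2
Unfold 1 (reflect across v@2): 2 holes -> [(4, 1), (4, 2)]
Unfold 2 (reflect across h@4): 4 holes -> [(3, 1), (3, 2), (4, 1), (4, 2)]
Holes: [(3, 1), (3, 2), (4, 1), (4, 2)]

Answer: no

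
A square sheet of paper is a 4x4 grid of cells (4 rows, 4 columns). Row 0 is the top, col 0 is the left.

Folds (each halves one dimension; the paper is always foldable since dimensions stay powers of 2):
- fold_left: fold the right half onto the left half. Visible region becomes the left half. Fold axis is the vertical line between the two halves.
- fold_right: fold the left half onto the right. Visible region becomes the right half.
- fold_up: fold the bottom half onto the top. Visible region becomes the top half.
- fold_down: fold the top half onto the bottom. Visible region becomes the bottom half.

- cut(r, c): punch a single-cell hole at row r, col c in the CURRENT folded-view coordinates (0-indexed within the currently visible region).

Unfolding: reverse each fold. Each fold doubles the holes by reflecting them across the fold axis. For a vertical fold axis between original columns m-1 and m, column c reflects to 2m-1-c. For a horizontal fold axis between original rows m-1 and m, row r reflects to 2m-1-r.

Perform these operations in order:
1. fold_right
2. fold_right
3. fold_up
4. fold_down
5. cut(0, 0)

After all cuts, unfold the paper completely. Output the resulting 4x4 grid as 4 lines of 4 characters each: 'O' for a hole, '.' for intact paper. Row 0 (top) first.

Op 1 fold_right: fold axis v@2; visible region now rows[0,4) x cols[2,4) = 4x2
Op 2 fold_right: fold axis v@3; visible region now rows[0,4) x cols[3,4) = 4x1
Op 3 fold_up: fold axis h@2; visible region now rows[0,2) x cols[3,4) = 2x1
Op 4 fold_down: fold axis h@1; visible region now rows[1,2) x cols[3,4) = 1x1
Op 5 cut(0, 0): punch at orig (1,3); cuts so far [(1, 3)]; region rows[1,2) x cols[3,4) = 1x1
Unfold 1 (reflect across h@1): 2 holes -> [(0, 3), (1, 3)]
Unfold 2 (reflect across h@2): 4 holes -> [(0, 3), (1, 3), (2, 3), (3, 3)]
Unfold 3 (reflect across v@3): 8 holes -> [(0, 2), (0, 3), (1, 2), (1, 3), (2, 2), (2, 3), (3, 2), (3, 3)]
Unfold 4 (reflect across v@2): 16 holes -> [(0, 0), (0, 1), (0, 2), (0, 3), (1, 0), (1, 1), (1, 2), (1, 3), (2, 0), (2, 1), (2, 2), (2, 3), (3, 0), (3, 1), (3, 2), (3, 3)]

Answer: OOOO
OOOO
OOOO
OOOO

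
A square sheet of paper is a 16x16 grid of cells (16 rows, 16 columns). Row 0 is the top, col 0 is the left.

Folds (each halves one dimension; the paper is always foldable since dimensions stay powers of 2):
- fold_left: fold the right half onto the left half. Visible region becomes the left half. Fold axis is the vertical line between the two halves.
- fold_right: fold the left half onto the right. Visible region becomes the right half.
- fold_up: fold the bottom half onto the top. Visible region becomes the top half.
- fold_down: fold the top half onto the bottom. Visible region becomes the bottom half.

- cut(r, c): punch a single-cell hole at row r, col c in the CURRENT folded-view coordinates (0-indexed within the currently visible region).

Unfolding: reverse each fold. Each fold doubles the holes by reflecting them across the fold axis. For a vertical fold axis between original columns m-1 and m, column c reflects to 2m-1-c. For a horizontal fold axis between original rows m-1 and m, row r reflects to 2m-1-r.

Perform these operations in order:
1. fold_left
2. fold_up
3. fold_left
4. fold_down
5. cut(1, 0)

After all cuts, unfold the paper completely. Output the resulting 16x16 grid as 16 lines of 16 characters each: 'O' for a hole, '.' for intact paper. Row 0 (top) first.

Op 1 fold_left: fold axis v@8; visible region now rows[0,16) x cols[0,8) = 16x8
Op 2 fold_up: fold axis h@8; visible region now rows[0,8) x cols[0,8) = 8x8
Op 3 fold_left: fold axis v@4; visible region now rows[0,8) x cols[0,4) = 8x4
Op 4 fold_down: fold axis h@4; visible region now rows[4,8) x cols[0,4) = 4x4
Op 5 cut(1, 0): punch at orig (5,0); cuts so far [(5, 0)]; region rows[4,8) x cols[0,4) = 4x4
Unfold 1 (reflect across h@4): 2 holes -> [(2, 0), (5, 0)]
Unfold 2 (reflect across v@4): 4 holes -> [(2, 0), (2, 7), (5, 0), (5, 7)]
Unfold 3 (reflect across h@8): 8 holes -> [(2, 0), (2, 7), (5, 0), (5, 7), (10, 0), (10, 7), (13, 0), (13, 7)]
Unfold 4 (reflect across v@8): 16 holes -> [(2, 0), (2, 7), (2, 8), (2, 15), (5, 0), (5, 7), (5, 8), (5, 15), (10, 0), (10, 7), (10, 8), (10, 15), (13, 0), (13, 7), (13, 8), (13, 15)]

Answer: ................
................
O......OO......O
................
................
O......OO......O
................
................
................
................
O......OO......O
................
................
O......OO......O
................
................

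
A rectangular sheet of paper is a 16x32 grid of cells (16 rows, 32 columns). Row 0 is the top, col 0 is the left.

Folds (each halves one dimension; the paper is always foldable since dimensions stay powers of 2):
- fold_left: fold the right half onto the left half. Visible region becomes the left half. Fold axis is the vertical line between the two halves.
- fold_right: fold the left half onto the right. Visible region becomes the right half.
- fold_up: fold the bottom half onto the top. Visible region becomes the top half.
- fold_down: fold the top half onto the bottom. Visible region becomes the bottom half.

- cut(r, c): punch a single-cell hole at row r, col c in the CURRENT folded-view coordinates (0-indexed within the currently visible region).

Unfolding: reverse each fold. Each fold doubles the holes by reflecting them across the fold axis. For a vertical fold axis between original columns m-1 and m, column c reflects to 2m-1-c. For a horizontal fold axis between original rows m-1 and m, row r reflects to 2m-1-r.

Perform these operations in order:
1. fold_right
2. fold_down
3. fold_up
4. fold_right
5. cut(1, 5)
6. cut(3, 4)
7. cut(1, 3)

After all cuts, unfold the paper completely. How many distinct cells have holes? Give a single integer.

Op 1 fold_right: fold axis v@16; visible region now rows[0,16) x cols[16,32) = 16x16
Op 2 fold_down: fold axis h@8; visible region now rows[8,16) x cols[16,32) = 8x16
Op 3 fold_up: fold axis h@12; visible region now rows[8,12) x cols[16,32) = 4x16
Op 4 fold_right: fold axis v@24; visible region now rows[8,12) x cols[24,32) = 4x8
Op 5 cut(1, 5): punch at orig (9,29); cuts so far [(9, 29)]; region rows[8,12) x cols[24,32) = 4x8
Op 6 cut(3, 4): punch at orig (11,28); cuts so far [(9, 29), (11, 28)]; region rows[8,12) x cols[24,32) = 4x8
Op 7 cut(1, 3): punch at orig (9,27); cuts so far [(9, 27), (9, 29), (11, 28)]; region rows[8,12) x cols[24,32) = 4x8
Unfold 1 (reflect across v@24): 6 holes -> [(9, 18), (9, 20), (9, 27), (9, 29), (11, 19), (11, 28)]
Unfold 2 (reflect across h@12): 12 holes -> [(9, 18), (9, 20), (9, 27), (9, 29), (11, 19), (11, 28), (12, 19), (12, 28), (14, 18), (14, 20), (14, 27), (14, 29)]
Unfold 3 (reflect across h@8): 24 holes -> [(1, 18), (1, 20), (1, 27), (1, 29), (3, 19), (3, 28), (4, 19), (4, 28), (6, 18), (6, 20), (6, 27), (6, 29), (9, 18), (9, 20), (9, 27), (9, 29), (11, 19), (11, 28), (12, 19), (12, 28), (14, 18), (14, 20), (14, 27), (14, 29)]
Unfold 4 (reflect across v@16): 48 holes -> [(1, 2), (1, 4), (1, 11), (1, 13), (1, 18), (1, 20), (1, 27), (1, 29), (3, 3), (3, 12), (3, 19), (3, 28), (4, 3), (4, 12), (4, 19), (4, 28), (6, 2), (6, 4), (6, 11), (6, 13), (6, 18), (6, 20), (6, 27), (6, 29), (9, 2), (9, 4), (9, 11), (9, 13), (9, 18), (9, 20), (9, 27), (9, 29), (11, 3), (11, 12), (11, 19), (11, 28), (12, 3), (12, 12), (12, 19), (12, 28), (14, 2), (14, 4), (14, 11), (14, 13), (14, 18), (14, 20), (14, 27), (14, 29)]

Answer: 48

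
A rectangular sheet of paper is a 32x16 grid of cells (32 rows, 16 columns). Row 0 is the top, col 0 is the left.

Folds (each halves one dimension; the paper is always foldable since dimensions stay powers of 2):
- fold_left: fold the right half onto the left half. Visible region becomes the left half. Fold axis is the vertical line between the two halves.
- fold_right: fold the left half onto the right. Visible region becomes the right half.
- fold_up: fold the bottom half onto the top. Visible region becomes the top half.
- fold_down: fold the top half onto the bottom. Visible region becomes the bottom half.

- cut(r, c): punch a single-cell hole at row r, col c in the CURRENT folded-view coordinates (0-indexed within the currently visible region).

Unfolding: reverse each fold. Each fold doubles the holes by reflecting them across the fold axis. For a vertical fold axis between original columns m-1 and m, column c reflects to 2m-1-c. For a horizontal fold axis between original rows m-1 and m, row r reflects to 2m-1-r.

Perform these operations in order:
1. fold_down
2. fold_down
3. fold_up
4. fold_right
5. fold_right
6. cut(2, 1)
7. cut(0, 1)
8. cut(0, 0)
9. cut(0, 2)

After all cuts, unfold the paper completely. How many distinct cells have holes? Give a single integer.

Answer: 128

Derivation:
Op 1 fold_down: fold axis h@16; visible region now rows[16,32) x cols[0,16) = 16x16
Op 2 fold_down: fold axis h@24; visible region now rows[24,32) x cols[0,16) = 8x16
Op 3 fold_up: fold axis h@28; visible region now rows[24,28) x cols[0,16) = 4x16
Op 4 fold_right: fold axis v@8; visible region now rows[24,28) x cols[8,16) = 4x8
Op 5 fold_right: fold axis v@12; visible region now rows[24,28) x cols[12,16) = 4x4
Op 6 cut(2, 1): punch at orig (26,13); cuts so far [(26, 13)]; region rows[24,28) x cols[12,16) = 4x4
Op 7 cut(0, 1): punch at orig (24,13); cuts so far [(24, 13), (26, 13)]; region rows[24,28) x cols[12,16) = 4x4
Op 8 cut(0, 0): punch at orig (24,12); cuts so far [(24, 12), (24, 13), (26, 13)]; region rows[24,28) x cols[12,16) = 4x4
Op 9 cut(0, 2): punch at orig (24,14); cuts so far [(24, 12), (24, 13), (24, 14), (26, 13)]; region rows[24,28) x cols[12,16) = 4x4
Unfold 1 (reflect across v@12): 8 holes -> [(24, 9), (24, 10), (24, 11), (24, 12), (24, 13), (24, 14), (26, 10), (26, 13)]
Unfold 2 (reflect across v@8): 16 holes -> [(24, 1), (24, 2), (24, 3), (24, 4), (24, 5), (24, 6), (24, 9), (24, 10), (24, 11), (24, 12), (24, 13), (24, 14), (26, 2), (26, 5), (26, 10), (26, 13)]
Unfold 3 (reflect across h@28): 32 holes -> [(24, 1), (24, 2), (24, 3), (24, 4), (24, 5), (24, 6), (24, 9), (24, 10), (24, 11), (24, 12), (24, 13), (24, 14), (26, 2), (26, 5), (26, 10), (26, 13), (29, 2), (29, 5), (29, 10), (29, 13), (31, 1), (31, 2), (31, 3), (31, 4), (31, 5), (31, 6), (31, 9), (31, 10), (31, 11), (31, 12), (31, 13), (31, 14)]
Unfold 4 (reflect across h@24): 64 holes -> [(16, 1), (16, 2), (16, 3), (16, 4), (16, 5), (16, 6), (16, 9), (16, 10), (16, 11), (16, 12), (16, 13), (16, 14), (18, 2), (18, 5), (18, 10), (18, 13), (21, 2), (21, 5), (21, 10), (21, 13), (23, 1), (23, 2), (23, 3), (23, 4), (23, 5), (23, 6), (23, 9), (23, 10), (23, 11), (23, 12), (23, 13), (23, 14), (24, 1), (24, 2), (24, 3), (24, 4), (24, 5), (24, 6), (24, 9), (24, 10), (24, 11), (24, 12), (24, 13), (24, 14), (26, 2), (26, 5), (26, 10), (26, 13), (29, 2), (29, 5), (29, 10), (29, 13), (31, 1), (31, 2), (31, 3), (31, 4), (31, 5), (31, 6), (31, 9), (31, 10), (31, 11), (31, 12), (31, 13), (31, 14)]
Unfold 5 (reflect across h@16): 128 holes -> [(0, 1), (0, 2), (0, 3), (0, 4), (0, 5), (0, 6), (0, 9), (0, 10), (0, 11), (0, 12), (0, 13), (0, 14), (2, 2), (2, 5), (2, 10), (2, 13), (5, 2), (5, 5), (5, 10), (5, 13), (7, 1), (7, 2), (7, 3), (7, 4), (7, 5), (7, 6), (7, 9), (7, 10), (7, 11), (7, 12), (7, 13), (7, 14), (8, 1), (8, 2), (8, 3), (8, 4), (8, 5), (8, 6), (8, 9), (8, 10), (8, 11), (8, 12), (8, 13), (8, 14), (10, 2), (10, 5), (10, 10), (10, 13), (13, 2), (13, 5), (13, 10), (13, 13), (15, 1), (15, 2), (15, 3), (15, 4), (15, 5), (15, 6), (15, 9), (15, 10), (15, 11), (15, 12), (15, 13), (15, 14), (16, 1), (16, 2), (16, 3), (16, 4), (16, 5), (16, 6), (16, 9), (16, 10), (16, 11), (16, 12), (16, 13), (16, 14), (18, 2), (18, 5), (18, 10), (18, 13), (21, 2), (21, 5), (21, 10), (21, 13), (23, 1), (23, 2), (23, 3), (23, 4), (23, 5), (23, 6), (23, 9), (23, 10), (23, 11), (23, 12), (23, 13), (23, 14), (24, 1), (24, 2), (24, 3), (24, 4), (24, 5), (24, 6), (24, 9), (24, 10), (24, 11), (24, 12), (24, 13), (24, 14), (26, 2), (26, 5), (26, 10), (26, 13), (29, 2), (29, 5), (29, 10), (29, 13), (31, 1), (31, 2), (31, 3), (31, 4), (31, 5), (31, 6), (31, 9), (31, 10), (31, 11), (31, 12), (31, 13), (31, 14)]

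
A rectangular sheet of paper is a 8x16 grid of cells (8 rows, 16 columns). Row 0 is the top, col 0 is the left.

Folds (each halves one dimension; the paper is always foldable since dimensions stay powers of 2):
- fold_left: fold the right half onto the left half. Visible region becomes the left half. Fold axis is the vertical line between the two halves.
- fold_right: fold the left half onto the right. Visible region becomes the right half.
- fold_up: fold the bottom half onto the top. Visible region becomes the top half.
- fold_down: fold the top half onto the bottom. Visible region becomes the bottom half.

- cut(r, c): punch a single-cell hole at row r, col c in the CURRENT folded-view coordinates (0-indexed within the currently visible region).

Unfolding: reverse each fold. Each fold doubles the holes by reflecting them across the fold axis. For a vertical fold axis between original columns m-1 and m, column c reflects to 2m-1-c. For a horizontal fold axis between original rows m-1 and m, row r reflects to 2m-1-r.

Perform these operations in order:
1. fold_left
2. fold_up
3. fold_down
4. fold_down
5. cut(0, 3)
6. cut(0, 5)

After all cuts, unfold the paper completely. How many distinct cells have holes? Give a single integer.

Op 1 fold_left: fold axis v@8; visible region now rows[0,8) x cols[0,8) = 8x8
Op 2 fold_up: fold axis h@4; visible region now rows[0,4) x cols[0,8) = 4x8
Op 3 fold_down: fold axis h@2; visible region now rows[2,4) x cols[0,8) = 2x8
Op 4 fold_down: fold axis h@3; visible region now rows[3,4) x cols[0,8) = 1x8
Op 5 cut(0, 3): punch at orig (3,3); cuts so far [(3, 3)]; region rows[3,4) x cols[0,8) = 1x8
Op 6 cut(0, 5): punch at orig (3,5); cuts so far [(3, 3), (3, 5)]; region rows[3,4) x cols[0,8) = 1x8
Unfold 1 (reflect across h@3): 4 holes -> [(2, 3), (2, 5), (3, 3), (3, 5)]
Unfold 2 (reflect across h@2): 8 holes -> [(0, 3), (0, 5), (1, 3), (1, 5), (2, 3), (2, 5), (3, 3), (3, 5)]
Unfold 3 (reflect across h@4): 16 holes -> [(0, 3), (0, 5), (1, 3), (1, 5), (2, 3), (2, 5), (3, 3), (3, 5), (4, 3), (4, 5), (5, 3), (5, 5), (6, 3), (6, 5), (7, 3), (7, 5)]
Unfold 4 (reflect across v@8): 32 holes -> [(0, 3), (0, 5), (0, 10), (0, 12), (1, 3), (1, 5), (1, 10), (1, 12), (2, 3), (2, 5), (2, 10), (2, 12), (3, 3), (3, 5), (3, 10), (3, 12), (4, 3), (4, 5), (4, 10), (4, 12), (5, 3), (5, 5), (5, 10), (5, 12), (6, 3), (6, 5), (6, 10), (6, 12), (7, 3), (7, 5), (7, 10), (7, 12)]

Answer: 32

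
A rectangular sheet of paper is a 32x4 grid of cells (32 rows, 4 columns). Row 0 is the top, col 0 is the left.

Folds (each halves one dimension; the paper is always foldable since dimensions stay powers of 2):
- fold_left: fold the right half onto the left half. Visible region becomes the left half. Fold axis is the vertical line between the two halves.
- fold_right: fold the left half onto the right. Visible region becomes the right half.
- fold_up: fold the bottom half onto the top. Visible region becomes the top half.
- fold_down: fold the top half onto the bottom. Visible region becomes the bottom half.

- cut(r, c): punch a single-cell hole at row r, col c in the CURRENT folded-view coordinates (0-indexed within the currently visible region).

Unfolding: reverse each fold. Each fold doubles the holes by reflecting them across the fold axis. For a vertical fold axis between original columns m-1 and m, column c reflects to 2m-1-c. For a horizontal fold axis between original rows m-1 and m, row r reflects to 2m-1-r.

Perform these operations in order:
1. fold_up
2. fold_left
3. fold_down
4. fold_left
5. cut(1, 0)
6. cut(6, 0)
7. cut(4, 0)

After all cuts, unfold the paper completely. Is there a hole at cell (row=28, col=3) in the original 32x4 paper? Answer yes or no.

Answer: yes

Derivation:
Op 1 fold_up: fold axis h@16; visible region now rows[0,16) x cols[0,4) = 16x4
Op 2 fold_left: fold axis v@2; visible region now rows[0,16) x cols[0,2) = 16x2
Op 3 fold_down: fold axis h@8; visible region now rows[8,16) x cols[0,2) = 8x2
Op 4 fold_left: fold axis v@1; visible region now rows[8,16) x cols[0,1) = 8x1
Op 5 cut(1, 0): punch at orig (9,0); cuts so far [(9, 0)]; region rows[8,16) x cols[0,1) = 8x1
Op 6 cut(6, 0): punch at orig (14,0); cuts so far [(9, 0), (14, 0)]; region rows[8,16) x cols[0,1) = 8x1
Op 7 cut(4, 0): punch at orig (12,0); cuts so far [(9, 0), (12, 0), (14, 0)]; region rows[8,16) x cols[0,1) = 8x1
Unfold 1 (reflect across v@1): 6 holes -> [(9, 0), (9, 1), (12, 0), (12, 1), (14, 0), (14, 1)]
Unfold 2 (reflect across h@8): 12 holes -> [(1, 0), (1, 1), (3, 0), (3, 1), (6, 0), (6, 1), (9, 0), (9, 1), (12, 0), (12, 1), (14, 0), (14, 1)]
Unfold 3 (reflect across v@2): 24 holes -> [(1, 0), (1, 1), (1, 2), (1, 3), (3, 0), (3, 1), (3, 2), (3, 3), (6, 0), (6, 1), (6, 2), (6, 3), (9, 0), (9, 1), (9, 2), (9, 3), (12, 0), (12, 1), (12, 2), (12, 3), (14, 0), (14, 1), (14, 2), (14, 3)]
Unfold 4 (reflect across h@16): 48 holes -> [(1, 0), (1, 1), (1, 2), (1, 3), (3, 0), (3, 1), (3, 2), (3, 3), (6, 0), (6, 1), (6, 2), (6, 3), (9, 0), (9, 1), (9, 2), (9, 3), (12, 0), (12, 1), (12, 2), (12, 3), (14, 0), (14, 1), (14, 2), (14, 3), (17, 0), (17, 1), (17, 2), (17, 3), (19, 0), (19, 1), (19, 2), (19, 3), (22, 0), (22, 1), (22, 2), (22, 3), (25, 0), (25, 1), (25, 2), (25, 3), (28, 0), (28, 1), (28, 2), (28, 3), (30, 0), (30, 1), (30, 2), (30, 3)]
Holes: [(1, 0), (1, 1), (1, 2), (1, 3), (3, 0), (3, 1), (3, 2), (3, 3), (6, 0), (6, 1), (6, 2), (6, 3), (9, 0), (9, 1), (9, 2), (9, 3), (12, 0), (12, 1), (12, 2), (12, 3), (14, 0), (14, 1), (14, 2), (14, 3), (17, 0), (17, 1), (17, 2), (17, 3), (19, 0), (19, 1), (19, 2), (19, 3), (22, 0), (22, 1), (22, 2), (22, 3), (25, 0), (25, 1), (25, 2), (25, 3), (28, 0), (28, 1), (28, 2), (28, 3), (30, 0), (30, 1), (30, 2), (30, 3)]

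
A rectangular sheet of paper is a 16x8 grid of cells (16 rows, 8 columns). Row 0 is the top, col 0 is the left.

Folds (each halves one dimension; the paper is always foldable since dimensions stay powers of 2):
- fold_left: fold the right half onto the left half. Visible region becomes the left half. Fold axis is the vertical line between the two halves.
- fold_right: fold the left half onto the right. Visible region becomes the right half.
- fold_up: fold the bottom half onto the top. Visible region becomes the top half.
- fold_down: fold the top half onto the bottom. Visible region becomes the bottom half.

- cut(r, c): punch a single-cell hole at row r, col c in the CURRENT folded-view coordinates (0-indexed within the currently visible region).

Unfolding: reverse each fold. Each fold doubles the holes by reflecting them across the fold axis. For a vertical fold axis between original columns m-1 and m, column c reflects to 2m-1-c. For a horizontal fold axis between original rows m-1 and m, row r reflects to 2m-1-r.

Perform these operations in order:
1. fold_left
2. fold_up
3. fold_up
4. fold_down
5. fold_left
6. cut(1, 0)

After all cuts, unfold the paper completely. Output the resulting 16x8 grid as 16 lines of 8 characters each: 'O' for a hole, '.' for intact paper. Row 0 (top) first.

Answer: O..OO..O
........
........
O..OO..O
O..OO..O
........
........
O..OO..O
O..OO..O
........
........
O..OO..O
O..OO..O
........
........
O..OO..O

Derivation:
Op 1 fold_left: fold axis v@4; visible region now rows[0,16) x cols[0,4) = 16x4
Op 2 fold_up: fold axis h@8; visible region now rows[0,8) x cols[0,4) = 8x4
Op 3 fold_up: fold axis h@4; visible region now rows[0,4) x cols[0,4) = 4x4
Op 4 fold_down: fold axis h@2; visible region now rows[2,4) x cols[0,4) = 2x4
Op 5 fold_left: fold axis v@2; visible region now rows[2,4) x cols[0,2) = 2x2
Op 6 cut(1, 0): punch at orig (3,0); cuts so far [(3, 0)]; region rows[2,4) x cols[0,2) = 2x2
Unfold 1 (reflect across v@2): 2 holes -> [(3, 0), (3, 3)]
Unfold 2 (reflect across h@2): 4 holes -> [(0, 0), (0, 3), (3, 0), (3, 3)]
Unfold 3 (reflect across h@4): 8 holes -> [(0, 0), (0, 3), (3, 0), (3, 3), (4, 0), (4, 3), (7, 0), (7, 3)]
Unfold 4 (reflect across h@8): 16 holes -> [(0, 0), (0, 3), (3, 0), (3, 3), (4, 0), (4, 3), (7, 0), (7, 3), (8, 0), (8, 3), (11, 0), (11, 3), (12, 0), (12, 3), (15, 0), (15, 3)]
Unfold 5 (reflect across v@4): 32 holes -> [(0, 0), (0, 3), (0, 4), (0, 7), (3, 0), (3, 3), (3, 4), (3, 7), (4, 0), (4, 3), (4, 4), (4, 7), (7, 0), (7, 3), (7, 4), (7, 7), (8, 0), (8, 3), (8, 4), (8, 7), (11, 0), (11, 3), (11, 4), (11, 7), (12, 0), (12, 3), (12, 4), (12, 7), (15, 0), (15, 3), (15, 4), (15, 7)]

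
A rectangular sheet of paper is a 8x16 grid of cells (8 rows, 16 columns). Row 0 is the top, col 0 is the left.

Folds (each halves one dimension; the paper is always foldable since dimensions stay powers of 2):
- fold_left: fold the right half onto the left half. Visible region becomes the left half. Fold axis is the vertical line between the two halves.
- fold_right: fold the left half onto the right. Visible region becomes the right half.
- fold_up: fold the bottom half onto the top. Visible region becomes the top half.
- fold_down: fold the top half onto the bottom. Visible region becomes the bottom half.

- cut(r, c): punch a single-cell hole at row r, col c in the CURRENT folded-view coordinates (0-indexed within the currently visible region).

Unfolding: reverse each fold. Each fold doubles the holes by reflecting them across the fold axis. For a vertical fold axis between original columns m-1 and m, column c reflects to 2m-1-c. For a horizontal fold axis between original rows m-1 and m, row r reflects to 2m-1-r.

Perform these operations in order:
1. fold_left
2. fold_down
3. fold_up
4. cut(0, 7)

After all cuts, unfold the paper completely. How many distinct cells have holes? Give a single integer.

Op 1 fold_left: fold axis v@8; visible region now rows[0,8) x cols[0,8) = 8x8
Op 2 fold_down: fold axis h@4; visible region now rows[4,8) x cols[0,8) = 4x8
Op 3 fold_up: fold axis h@6; visible region now rows[4,6) x cols[0,8) = 2x8
Op 4 cut(0, 7): punch at orig (4,7); cuts so far [(4, 7)]; region rows[4,6) x cols[0,8) = 2x8
Unfold 1 (reflect across h@6): 2 holes -> [(4, 7), (7, 7)]
Unfold 2 (reflect across h@4): 4 holes -> [(0, 7), (3, 7), (4, 7), (7, 7)]
Unfold 3 (reflect across v@8): 8 holes -> [(0, 7), (0, 8), (3, 7), (3, 8), (4, 7), (4, 8), (7, 7), (7, 8)]

Answer: 8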